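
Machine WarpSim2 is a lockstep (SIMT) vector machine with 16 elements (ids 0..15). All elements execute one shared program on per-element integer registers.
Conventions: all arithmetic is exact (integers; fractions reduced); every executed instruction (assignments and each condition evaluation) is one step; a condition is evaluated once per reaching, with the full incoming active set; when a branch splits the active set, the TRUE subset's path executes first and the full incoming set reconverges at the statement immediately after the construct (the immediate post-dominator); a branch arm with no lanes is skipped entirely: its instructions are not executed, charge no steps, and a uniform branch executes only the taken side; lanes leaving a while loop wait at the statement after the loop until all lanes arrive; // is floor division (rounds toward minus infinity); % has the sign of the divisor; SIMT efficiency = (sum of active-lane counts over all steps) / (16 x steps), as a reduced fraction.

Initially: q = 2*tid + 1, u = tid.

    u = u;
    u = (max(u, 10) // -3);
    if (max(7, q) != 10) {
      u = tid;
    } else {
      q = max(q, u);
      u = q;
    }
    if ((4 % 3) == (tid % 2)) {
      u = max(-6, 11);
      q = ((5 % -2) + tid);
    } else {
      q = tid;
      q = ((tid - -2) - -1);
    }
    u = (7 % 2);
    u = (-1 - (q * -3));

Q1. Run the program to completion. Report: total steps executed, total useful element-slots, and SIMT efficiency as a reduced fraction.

Answer: 11 steps, 144 useful, 9/11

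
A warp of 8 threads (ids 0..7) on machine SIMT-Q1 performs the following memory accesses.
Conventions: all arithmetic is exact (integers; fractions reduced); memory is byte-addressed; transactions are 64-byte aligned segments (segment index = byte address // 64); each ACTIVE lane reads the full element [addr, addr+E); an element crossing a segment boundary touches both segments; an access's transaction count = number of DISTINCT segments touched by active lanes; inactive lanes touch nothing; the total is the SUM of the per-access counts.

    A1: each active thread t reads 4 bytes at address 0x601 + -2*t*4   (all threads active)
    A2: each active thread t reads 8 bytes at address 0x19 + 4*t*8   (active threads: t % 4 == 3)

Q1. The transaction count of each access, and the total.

A1: 2 transactions
A2: 4 transactions

Answer: 2,4; total 6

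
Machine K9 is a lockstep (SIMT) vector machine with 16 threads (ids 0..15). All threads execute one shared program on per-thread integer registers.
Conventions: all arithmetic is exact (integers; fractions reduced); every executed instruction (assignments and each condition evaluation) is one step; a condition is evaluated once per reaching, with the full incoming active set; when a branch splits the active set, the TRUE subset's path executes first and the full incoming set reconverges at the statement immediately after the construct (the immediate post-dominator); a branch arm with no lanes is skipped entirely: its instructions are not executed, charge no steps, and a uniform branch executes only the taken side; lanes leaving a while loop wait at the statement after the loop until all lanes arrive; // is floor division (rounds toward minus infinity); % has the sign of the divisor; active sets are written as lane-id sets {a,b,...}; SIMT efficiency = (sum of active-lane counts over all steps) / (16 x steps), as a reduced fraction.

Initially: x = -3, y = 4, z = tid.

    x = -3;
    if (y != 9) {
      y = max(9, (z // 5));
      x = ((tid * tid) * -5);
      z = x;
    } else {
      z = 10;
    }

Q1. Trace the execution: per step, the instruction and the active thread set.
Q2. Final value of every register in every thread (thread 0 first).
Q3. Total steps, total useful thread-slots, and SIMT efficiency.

step 0: x <- -3                      {0,1,2,3,4,5,6,7,8,9,10,11,12,13,14,15}
step 1: eval (y != 9)                {0,1,2,3,4,5,6,7,8,9,10,11,12,13,14,15}
step 2: y <- max(9, (z // 5))        {0,1,2,3,4,5,6,7,8,9,10,11,12,13,14,15}
step 3: x <- ((tid * tid) * -5)      {0,1,2,3,4,5,6,7,8,9,10,11,12,13,14,15}
step 4: z <- x                       {0,1,2,3,4,5,6,7,8,9,10,11,12,13,14,15}

Answer: 5 steps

x: 0,-5,-20,-45,-80,-125,-180,-245,-320,-405,-500,-605,-720,-845,-980,-1125
y: 9,9,9,9,9,9,9,9,9,9,9,9,9,9,9,9
z: 0,-5,-20,-45,-80,-125,-180,-245,-320,-405,-500,-605,-720,-845,-980,-1125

steps = 5; useful = 80; efficiency = 80/80 = 1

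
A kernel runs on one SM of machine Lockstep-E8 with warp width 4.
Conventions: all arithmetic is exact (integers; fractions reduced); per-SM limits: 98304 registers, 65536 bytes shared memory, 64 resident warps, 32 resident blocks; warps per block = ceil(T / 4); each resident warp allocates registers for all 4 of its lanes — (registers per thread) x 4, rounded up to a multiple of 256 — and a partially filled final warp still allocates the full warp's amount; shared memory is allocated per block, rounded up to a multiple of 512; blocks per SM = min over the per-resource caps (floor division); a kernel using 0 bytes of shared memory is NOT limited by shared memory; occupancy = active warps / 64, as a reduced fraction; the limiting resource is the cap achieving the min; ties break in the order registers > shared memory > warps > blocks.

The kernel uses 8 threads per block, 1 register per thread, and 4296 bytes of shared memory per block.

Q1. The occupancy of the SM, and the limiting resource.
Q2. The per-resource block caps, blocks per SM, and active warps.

Answer: occupancy 7/16, limited by shared memory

registers: 192 blocks
shared memory: 14 blocks
warps: 32 blocks
blocks: 32 blocks

Answer: 14 blocks, 28 active warps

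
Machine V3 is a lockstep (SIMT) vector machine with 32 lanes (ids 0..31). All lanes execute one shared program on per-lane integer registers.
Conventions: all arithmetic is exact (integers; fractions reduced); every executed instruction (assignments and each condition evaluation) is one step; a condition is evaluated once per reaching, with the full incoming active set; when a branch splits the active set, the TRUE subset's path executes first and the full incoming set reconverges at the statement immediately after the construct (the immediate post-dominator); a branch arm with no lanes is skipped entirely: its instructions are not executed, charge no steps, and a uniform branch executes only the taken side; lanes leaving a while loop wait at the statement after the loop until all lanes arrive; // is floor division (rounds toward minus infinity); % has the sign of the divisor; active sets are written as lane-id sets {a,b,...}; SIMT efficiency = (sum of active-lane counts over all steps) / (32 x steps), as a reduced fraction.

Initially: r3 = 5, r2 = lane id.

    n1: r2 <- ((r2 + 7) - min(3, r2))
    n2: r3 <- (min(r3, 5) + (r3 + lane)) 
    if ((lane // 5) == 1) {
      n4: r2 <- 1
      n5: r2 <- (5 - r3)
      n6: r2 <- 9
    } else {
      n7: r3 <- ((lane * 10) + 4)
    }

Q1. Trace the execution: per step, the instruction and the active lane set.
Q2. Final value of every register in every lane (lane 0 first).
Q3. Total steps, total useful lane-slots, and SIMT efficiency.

step 0: r2 <- ((r2 + 7) - min(3, r2)) {0,1,2,3,4,5,6,7,8,9,10,11,12,13,14,15,16,17,18,19,20,21,22,23,24,25,26,27,28,29,30,31}
step 1: r3 <- (min(r3, 5) + (r3 + lane)) {0,1,2,3,4,5,6,7,8,9,10,11,12,13,14,15,16,17,18,19,20,21,22,23,24,25,26,27,28,29,30,31}
step 2: eval ((lane // 5) == 1)      {0,1,2,3,4,5,6,7,8,9,10,11,12,13,14,15,16,17,18,19,20,21,22,23,24,25,26,27,28,29,30,31}
step 3: r2 <- 1                      {5,6,7,8,9}
step 4: r2 <- (5 - r3)               {5,6,7,8,9}
step 5: r2 <- 9                      {5,6,7,8,9}
step 6: r3 <- ((lane * 10) + 4)      {0,1,2,3,4,10,11,12,13,14,15,16,17,18,19,20,21,22,23,24,25,26,27,28,29,30,31}

Answer: 7 steps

r3: 4,14,24,34,44,15,16,17,18,19,104,114,124,134,144,154,164,174,184,194,204,214,224,234,244,254,264,274,284,294,304,314
r2: 7,7,7,7,8,9,9,9,9,9,14,15,16,17,18,19,20,21,22,23,24,25,26,27,28,29,30,31,32,33,34,35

steps = 7; useful = 138; efficiency = 138/224 = 69/112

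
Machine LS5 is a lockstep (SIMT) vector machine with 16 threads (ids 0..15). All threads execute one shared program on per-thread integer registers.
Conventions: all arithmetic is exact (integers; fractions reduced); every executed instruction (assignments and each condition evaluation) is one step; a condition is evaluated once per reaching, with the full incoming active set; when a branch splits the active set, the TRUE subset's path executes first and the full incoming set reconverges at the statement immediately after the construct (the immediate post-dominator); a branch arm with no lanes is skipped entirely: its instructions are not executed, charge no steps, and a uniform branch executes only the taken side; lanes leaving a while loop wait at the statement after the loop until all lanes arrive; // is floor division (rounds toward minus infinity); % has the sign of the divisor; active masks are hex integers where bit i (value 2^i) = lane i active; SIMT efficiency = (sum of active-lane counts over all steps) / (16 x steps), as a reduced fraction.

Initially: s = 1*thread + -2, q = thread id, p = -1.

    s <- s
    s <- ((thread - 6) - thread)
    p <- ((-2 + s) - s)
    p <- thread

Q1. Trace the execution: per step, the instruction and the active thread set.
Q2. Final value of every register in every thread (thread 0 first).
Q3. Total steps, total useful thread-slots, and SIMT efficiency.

step 0: s <- s                       0xffff
step 1: s <- ((thread - 6) - thread) 0xffff
step 2: p <- ((-2 + s) - s)          0xffff
step 3: p <- thread                  0xffff

Answer: 4 steps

s: -6,-6,-6,-6,-6,-6,-6,-6,-6,-6,-6,-6,-6,-6,-6,-6
q: 0,1,2,3,4,5,6,7,8,9,10,11,12,13,14,15
p: 0,1,2,3,4,5,6,7,8,9,10,11,12,13,14,15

steps = 4; useful = 64; efficiency = 64/64 = 1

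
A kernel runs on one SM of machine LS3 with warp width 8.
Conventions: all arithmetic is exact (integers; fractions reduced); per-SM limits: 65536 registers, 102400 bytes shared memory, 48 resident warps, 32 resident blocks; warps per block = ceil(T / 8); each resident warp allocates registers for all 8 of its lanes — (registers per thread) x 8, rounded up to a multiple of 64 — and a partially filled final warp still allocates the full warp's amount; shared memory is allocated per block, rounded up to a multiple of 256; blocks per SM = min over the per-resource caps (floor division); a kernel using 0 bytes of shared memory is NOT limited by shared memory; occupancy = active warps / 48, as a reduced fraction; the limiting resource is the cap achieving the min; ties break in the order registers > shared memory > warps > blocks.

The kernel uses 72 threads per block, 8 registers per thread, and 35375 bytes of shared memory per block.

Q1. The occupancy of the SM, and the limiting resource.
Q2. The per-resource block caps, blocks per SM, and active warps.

Answer: occupancy 3/8, limited by shared memory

registers: 113 blocks
shared memory: 2 blocks
warps: 5 blocks
blocks: 32 blocks

Answer: 2 blocks, 18 active warps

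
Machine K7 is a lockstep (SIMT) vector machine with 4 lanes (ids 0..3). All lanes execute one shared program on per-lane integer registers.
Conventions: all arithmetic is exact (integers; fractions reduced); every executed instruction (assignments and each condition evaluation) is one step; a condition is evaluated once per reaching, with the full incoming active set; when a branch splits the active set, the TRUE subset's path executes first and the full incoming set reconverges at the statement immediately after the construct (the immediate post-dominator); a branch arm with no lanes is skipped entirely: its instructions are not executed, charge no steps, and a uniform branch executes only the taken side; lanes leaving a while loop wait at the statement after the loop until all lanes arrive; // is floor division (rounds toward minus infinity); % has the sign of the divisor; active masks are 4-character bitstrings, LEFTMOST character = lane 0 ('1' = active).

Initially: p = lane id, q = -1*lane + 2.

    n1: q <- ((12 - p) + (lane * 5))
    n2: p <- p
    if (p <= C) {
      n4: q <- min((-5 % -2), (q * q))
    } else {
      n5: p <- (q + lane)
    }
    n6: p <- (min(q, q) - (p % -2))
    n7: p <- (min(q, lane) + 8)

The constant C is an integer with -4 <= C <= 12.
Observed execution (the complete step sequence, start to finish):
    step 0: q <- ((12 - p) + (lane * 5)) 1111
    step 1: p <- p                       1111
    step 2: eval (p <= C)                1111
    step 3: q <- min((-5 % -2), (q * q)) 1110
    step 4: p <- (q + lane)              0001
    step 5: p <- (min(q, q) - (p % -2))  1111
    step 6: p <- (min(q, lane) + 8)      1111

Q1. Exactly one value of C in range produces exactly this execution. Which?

Answer: C = 2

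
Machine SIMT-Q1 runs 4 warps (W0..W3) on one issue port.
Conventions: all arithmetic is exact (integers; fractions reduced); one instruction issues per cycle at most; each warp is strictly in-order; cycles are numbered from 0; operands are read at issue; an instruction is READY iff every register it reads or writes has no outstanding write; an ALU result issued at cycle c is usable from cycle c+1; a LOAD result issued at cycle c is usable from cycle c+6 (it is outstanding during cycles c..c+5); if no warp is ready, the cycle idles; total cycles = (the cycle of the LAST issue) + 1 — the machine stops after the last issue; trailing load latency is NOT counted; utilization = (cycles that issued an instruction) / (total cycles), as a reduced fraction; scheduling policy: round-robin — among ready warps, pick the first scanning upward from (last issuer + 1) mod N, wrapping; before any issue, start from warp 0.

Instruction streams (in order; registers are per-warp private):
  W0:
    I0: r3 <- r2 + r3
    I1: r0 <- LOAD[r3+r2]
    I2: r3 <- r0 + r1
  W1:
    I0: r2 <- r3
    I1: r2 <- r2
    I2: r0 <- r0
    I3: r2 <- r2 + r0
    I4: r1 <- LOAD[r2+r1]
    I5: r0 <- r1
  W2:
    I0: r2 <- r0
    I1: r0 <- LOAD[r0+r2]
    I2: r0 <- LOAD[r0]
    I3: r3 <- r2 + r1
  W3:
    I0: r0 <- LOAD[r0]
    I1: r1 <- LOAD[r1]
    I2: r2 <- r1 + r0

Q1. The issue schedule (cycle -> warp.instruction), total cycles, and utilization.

cycle 0: W0.I0
cycle 1: W1.I0
cycle 2: W2.I0
cycle 3: W3.I0
cycle 4: W0.I1
cycle 5: W1.I1
cycle 6: W2.I1
cycle 7: W3.I1
cycle 8: W1.I2
cycle 9: W1.I3
cycle 10: W0.I2
cycle 11: W1.I4
cycle 12: W2.I2
cycle 13: W3.I2
cycle 14: W2.I3
cycle 15: idle
cycle 16: idle
cycle 17: W1.I5

Answer: 18 cycles, utilization 8/9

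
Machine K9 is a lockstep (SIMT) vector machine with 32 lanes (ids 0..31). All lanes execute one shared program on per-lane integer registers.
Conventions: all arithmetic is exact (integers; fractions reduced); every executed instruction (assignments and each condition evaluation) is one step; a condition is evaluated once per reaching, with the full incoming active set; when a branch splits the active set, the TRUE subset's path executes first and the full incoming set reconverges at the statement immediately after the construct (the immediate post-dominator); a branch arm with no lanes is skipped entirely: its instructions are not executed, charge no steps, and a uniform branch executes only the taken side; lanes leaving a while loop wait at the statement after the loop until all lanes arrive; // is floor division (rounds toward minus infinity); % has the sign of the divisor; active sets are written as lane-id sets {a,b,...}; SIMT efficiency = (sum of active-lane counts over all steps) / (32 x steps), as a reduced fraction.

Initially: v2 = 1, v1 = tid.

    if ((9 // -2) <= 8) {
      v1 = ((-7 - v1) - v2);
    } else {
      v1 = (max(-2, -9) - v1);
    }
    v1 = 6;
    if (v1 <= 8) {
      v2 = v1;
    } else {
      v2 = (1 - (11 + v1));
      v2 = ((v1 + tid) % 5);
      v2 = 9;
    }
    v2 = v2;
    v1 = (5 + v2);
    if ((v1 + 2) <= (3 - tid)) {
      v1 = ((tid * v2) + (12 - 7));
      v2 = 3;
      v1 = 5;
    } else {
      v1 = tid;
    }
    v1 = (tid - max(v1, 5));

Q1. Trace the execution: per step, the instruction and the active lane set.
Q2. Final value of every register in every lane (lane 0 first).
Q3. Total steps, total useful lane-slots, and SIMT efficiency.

step 0: eval ((9 // -2) <= 8)        {0,1,2,3,4,5,6,7,8,9,10,11,12,13,14,15,16,17,18,19,20,21,22,23,24,25,26,27,28,29,30,31}
step 1: v1 <- ((-7 - v1) - v2)       {0,1,2,3,4,5,6,7,8,9,10,11,12,13,14,15,16,17,18,19,20,21,22,23,24,25,26,27,28,29,30,31}
step 2: v1 <- 6                      {0,1,2,3,4,5,6,7,8,9,10,11,12,13,14,15,16,17,18,19,20,21,22,23,24,25,26,27,28,29,30,31}
step 3: eval (v1 <= 8)               {0,1,2,3,4,5,6,7,8,9,10,11,12,13,14,15,16,17,18,19,20,21,22,23,24,25,26,27,28,29,30,31}
step 4: v2 <- v1                     {0,1,2,3,4,5,6,7,8,9,10,11,12,13,14,15,16,17,18,19,20,21,22,23,24,25,26,27,28,29,30,31}
step 5: v2 <- v2                     {0,1,2,3,4,5,6,7,8,9,10,11,12,13,14,15,16,17,18,19,20,21,22,23,24,25,26,27,28,29,30,31}
step 6: v1 <- (5 + v2)               {0,1,2,3,4,5,6,7,8,9,10,11,12,13,14,15,16,17,18,19,20,21,22,23,24,25,26,27,28,29,30,31}
step 7: eval ((v1 + 2) <= (3 - tid)) {0,1,2,3,4,5,6,7,8,9,10,11,12,13,14,15,16,17,18,19,20,21,22,23,24,25,26,27,28,29,30,31}
step 8: v1 <- tid                    {0,1,2,3,4,5,6,7,8,9,10,11,12,13,14,15,16,17,18,19,20,21,22,23,24,25,26,27,28,29,30,31}
step 9: v1 <- (tid - max(v1, 5))     {0,1,2,3,4,5,6,7,8,9,10,11,12,13,14,15,16,17,18,19,20,21,22,23,24,25,26,27,28,29,30,31}

Answer: 10 steps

v2: 6,6,6,6,6,6,6,6,6,6,6,6,6,6,6,6,6,6,6,6,6,6,6,6,6,6,6,6,6,6,6,6
v1: -5,-4,-3,-2,-1,0,0,0,0,0,0,0,0,0,0,0,0,0,0,0,0,0,0,0,0,0,0,0,0,0,0,0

steps = 10; useful = 320; efficiency = 320/320 = 1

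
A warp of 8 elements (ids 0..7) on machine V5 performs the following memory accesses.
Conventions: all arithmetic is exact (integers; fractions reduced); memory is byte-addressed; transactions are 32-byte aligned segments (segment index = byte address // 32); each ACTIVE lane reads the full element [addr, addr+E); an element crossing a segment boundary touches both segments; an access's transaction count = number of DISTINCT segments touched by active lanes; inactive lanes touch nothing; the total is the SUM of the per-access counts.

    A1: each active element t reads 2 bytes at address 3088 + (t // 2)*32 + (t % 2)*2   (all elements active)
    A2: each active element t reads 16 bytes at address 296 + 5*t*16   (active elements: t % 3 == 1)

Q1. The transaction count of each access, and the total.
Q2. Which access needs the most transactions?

A1: 4 transactions
A2: 5 transactions

Answer: 4,5; total 9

Answer: A2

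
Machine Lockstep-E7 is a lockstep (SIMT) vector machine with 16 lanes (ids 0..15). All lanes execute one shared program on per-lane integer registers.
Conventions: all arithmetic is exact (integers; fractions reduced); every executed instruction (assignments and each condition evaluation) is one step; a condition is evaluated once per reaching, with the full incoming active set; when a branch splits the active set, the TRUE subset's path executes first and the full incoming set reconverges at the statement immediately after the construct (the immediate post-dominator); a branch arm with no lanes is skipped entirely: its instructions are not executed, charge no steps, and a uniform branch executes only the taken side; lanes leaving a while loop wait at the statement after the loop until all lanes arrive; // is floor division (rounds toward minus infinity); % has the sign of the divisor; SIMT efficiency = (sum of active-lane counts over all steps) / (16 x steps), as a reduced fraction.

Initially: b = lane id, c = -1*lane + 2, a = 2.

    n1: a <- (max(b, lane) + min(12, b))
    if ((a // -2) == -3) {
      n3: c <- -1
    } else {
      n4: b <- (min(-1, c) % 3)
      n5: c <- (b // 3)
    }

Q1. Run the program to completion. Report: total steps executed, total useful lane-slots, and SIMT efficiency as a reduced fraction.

Answer: 5 steps, 63 useful, 63/80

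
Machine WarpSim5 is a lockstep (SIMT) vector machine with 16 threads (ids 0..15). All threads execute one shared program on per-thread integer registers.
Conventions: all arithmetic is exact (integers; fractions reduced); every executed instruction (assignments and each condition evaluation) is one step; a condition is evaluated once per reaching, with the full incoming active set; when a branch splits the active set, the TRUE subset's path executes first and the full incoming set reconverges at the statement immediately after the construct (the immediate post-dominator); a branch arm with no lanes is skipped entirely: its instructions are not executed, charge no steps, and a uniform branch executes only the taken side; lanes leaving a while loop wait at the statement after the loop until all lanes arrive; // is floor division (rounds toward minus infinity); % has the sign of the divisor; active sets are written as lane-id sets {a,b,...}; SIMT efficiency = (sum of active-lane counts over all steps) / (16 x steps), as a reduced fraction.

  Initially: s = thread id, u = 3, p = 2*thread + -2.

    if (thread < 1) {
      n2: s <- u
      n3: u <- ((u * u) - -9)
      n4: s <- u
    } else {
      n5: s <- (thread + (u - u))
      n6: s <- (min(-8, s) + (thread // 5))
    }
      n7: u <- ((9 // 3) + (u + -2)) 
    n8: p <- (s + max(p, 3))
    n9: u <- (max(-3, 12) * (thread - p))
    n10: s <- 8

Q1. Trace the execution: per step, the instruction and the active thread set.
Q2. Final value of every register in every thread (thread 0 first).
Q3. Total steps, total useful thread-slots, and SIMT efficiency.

step 0: eval (thread < 1)            {0,1,2,3,4,5,6,7,8,9,10,11,12,13,14,15}
step 1: s <- u                       {0}
step 2: u <- ((u * u) - -9)          {0}
step 3: s <- u                       {0}
step 4: s <- (thread + (u - u))      {1,2,3,4,5,6,7,8,9,10,11,12,13,14,15}
step 5: s <- (min(-8, s) + (thread // 5)) {1,2,3,4,5,6,7,8,9,10,11,12,13,14,15}
step 6: u <- ((9 // 3) + (u + -2))   {0,1,2,3,4,5,6,7,8,9,10,11,12,13,14,15}
step 7: p <- (s + max(p, 3))         {0,1,2,3,4,5,6,7,8,9,10,11,12,13,14,15}
step 8: u <- (max(-3, 12) * (thread - p)) {0,1,2,3,4,5,6,7,8,9,10,11,12,13,14,15}
step 9: s <- 8                       {0,1,2,3,4,5,6,7,8,9,10,11,12,13,14,15}

Answer: 10 steps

s: 8,8,8,8,8,8,8,8,8,8,8,8,8,8,8,8
u: -252,72,84,84,72,48,36,24,12,0,-24,-36,-48,-60,-72,-96
p: 21,-5,-5,-4,-2,1,3,5,7,9,12,14,16,18,20,23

steps = 10; useful = 113; efficiency = 113/160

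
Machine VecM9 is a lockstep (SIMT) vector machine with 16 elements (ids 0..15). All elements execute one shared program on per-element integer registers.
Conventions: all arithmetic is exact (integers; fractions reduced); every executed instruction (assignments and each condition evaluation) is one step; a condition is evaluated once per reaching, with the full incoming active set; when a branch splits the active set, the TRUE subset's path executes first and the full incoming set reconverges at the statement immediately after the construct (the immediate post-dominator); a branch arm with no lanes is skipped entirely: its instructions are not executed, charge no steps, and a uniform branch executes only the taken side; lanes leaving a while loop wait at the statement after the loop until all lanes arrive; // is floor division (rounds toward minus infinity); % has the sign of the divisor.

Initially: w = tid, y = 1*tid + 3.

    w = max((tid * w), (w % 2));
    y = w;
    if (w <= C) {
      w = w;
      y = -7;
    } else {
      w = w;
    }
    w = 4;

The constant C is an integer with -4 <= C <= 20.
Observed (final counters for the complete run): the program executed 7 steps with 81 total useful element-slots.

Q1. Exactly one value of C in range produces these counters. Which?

Answer: C = 0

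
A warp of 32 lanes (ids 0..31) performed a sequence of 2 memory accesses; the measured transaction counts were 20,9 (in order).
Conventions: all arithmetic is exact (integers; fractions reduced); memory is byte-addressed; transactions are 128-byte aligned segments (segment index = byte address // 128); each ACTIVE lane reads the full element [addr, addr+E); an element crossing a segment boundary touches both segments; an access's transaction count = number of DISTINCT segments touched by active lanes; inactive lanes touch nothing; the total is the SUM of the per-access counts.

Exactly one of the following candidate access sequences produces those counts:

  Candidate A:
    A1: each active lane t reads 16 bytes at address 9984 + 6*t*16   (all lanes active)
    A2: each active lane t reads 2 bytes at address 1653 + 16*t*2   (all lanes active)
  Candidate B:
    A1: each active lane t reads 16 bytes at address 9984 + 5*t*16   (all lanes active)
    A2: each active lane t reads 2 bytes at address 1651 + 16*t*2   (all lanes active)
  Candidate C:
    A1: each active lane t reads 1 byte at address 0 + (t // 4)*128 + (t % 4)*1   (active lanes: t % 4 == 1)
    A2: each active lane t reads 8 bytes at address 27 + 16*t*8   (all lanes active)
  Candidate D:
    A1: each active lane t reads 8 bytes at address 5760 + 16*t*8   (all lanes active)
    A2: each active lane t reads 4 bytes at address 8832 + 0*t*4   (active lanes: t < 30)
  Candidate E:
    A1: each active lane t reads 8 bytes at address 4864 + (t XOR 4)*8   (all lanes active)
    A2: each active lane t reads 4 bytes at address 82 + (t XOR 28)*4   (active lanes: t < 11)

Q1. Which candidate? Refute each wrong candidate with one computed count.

A: A1 gives 24 transactions, not 20
C: A1 gives 8 transactions, not 20
D: A1 gives 32 transactions, not 20
E: A1 gives 2 transactions, not 20
B: all counts match (20,9)

Answer: B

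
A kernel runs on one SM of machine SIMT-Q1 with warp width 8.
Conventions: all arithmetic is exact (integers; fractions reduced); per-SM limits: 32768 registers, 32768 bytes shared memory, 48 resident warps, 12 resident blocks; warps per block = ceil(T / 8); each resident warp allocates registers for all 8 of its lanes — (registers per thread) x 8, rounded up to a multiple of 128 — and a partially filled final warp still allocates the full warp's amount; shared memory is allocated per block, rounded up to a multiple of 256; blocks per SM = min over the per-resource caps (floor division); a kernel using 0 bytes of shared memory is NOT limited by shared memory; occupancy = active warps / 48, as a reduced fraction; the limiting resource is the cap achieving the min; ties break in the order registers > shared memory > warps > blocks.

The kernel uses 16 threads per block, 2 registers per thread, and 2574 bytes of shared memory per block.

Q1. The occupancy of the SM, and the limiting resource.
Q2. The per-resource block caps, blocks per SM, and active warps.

Answer: occupancy 11/24, limited by shared memory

registers: 128 blocks
shared memory: 11 blocks
warps: 24 blocks
blocks: 12 blocks

Answer: 11 blocks, 22 active warps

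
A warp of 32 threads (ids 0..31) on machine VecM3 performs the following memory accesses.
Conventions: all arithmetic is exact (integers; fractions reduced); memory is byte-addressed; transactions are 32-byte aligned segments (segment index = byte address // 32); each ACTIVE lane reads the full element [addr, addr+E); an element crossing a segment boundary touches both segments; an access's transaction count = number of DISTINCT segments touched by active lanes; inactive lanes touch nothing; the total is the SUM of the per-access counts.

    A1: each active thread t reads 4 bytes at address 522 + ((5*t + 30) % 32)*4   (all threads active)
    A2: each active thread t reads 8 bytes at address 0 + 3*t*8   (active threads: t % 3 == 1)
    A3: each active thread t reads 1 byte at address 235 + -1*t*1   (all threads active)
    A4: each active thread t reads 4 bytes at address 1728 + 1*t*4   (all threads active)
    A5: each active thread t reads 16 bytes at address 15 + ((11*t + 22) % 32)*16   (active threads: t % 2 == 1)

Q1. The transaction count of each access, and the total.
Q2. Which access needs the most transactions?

A1: 5 transactions
A2: 11 transactions
A3: 2 transactions
A4: 4 transactions
A5: 17 transactions

Answer: 5,11,2,4,17; total 39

Answer: A5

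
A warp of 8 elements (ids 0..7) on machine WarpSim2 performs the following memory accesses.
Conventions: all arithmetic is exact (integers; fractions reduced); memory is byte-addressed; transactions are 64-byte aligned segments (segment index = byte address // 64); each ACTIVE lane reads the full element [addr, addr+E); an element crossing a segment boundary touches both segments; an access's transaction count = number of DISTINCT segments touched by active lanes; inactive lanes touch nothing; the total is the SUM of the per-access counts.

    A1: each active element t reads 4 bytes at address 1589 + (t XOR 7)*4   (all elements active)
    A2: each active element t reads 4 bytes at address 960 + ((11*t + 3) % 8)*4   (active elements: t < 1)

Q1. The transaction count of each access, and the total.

A1: 2 transactions
A2: 1 transaction

Answer: 2,1; total 3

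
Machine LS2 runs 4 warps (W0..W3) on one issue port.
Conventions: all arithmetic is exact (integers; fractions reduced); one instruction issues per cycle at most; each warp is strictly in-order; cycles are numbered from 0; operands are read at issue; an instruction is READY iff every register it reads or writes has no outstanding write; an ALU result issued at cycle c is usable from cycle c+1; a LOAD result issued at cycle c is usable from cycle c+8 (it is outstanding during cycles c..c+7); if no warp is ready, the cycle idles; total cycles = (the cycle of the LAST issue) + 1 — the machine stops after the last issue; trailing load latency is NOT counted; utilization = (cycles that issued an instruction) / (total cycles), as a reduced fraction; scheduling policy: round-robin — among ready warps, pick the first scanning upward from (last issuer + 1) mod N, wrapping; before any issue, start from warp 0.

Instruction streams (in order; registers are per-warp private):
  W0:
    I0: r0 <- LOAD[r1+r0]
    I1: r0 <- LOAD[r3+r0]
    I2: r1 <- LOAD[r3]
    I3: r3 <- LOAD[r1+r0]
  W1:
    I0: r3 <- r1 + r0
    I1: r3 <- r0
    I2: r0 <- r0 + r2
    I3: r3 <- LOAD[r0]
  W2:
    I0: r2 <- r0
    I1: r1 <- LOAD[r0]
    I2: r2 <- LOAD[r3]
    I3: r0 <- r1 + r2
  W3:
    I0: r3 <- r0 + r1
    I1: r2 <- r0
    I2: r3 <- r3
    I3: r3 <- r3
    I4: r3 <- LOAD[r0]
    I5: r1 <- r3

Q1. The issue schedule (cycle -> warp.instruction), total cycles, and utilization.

cycle 0: W0.I0
cycle 1: W1.I0
cycle 2: W2.I0
cycle 3: W3.I0
cycle 4: W1.I1
cycle 5: W2.I1
cycle 6: W3.I1
cycle 7: W1.I2
cycle 8: W2.I2
cycle 9: W3.I2
cycle 10: W0.I1
cycle 11: W1.I3
cycle 12: W3.I3
cycle 13: W0.I2
cycle 14: W3.I4
cycle 15: idle
cycle 16: W2.I3
cycle 17: idle
cycle 18: idle
cycle 19: idle
cycle 20: idle
cycle 21: W0.I3
cycle 22: W3.I5

Answer: 23 cycles, utilization 18/23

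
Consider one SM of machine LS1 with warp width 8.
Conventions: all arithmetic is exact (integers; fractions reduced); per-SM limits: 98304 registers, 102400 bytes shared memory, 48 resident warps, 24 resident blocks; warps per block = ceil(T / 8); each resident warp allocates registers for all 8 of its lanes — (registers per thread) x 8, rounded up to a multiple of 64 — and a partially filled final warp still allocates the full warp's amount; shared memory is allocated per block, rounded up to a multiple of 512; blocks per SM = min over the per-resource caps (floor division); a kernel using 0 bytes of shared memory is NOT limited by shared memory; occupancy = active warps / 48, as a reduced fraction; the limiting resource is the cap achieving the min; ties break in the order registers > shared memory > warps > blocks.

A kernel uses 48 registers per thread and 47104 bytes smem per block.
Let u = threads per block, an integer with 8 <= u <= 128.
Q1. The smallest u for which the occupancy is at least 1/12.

Answer: u = 9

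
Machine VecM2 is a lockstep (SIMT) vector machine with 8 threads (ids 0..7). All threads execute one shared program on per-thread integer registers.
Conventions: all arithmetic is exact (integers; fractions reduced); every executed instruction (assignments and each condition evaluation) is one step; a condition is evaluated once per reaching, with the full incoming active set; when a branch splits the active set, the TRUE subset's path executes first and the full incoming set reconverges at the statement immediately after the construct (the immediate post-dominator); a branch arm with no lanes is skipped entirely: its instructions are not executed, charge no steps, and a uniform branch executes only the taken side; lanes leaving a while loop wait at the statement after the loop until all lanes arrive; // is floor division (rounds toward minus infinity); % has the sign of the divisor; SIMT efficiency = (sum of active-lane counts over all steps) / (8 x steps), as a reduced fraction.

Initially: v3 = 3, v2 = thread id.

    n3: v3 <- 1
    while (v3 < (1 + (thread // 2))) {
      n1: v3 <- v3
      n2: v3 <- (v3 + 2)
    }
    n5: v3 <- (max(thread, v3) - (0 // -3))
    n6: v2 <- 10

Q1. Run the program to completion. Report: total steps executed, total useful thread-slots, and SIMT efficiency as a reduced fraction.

Answer: 10 steps, 56 useful, 7/10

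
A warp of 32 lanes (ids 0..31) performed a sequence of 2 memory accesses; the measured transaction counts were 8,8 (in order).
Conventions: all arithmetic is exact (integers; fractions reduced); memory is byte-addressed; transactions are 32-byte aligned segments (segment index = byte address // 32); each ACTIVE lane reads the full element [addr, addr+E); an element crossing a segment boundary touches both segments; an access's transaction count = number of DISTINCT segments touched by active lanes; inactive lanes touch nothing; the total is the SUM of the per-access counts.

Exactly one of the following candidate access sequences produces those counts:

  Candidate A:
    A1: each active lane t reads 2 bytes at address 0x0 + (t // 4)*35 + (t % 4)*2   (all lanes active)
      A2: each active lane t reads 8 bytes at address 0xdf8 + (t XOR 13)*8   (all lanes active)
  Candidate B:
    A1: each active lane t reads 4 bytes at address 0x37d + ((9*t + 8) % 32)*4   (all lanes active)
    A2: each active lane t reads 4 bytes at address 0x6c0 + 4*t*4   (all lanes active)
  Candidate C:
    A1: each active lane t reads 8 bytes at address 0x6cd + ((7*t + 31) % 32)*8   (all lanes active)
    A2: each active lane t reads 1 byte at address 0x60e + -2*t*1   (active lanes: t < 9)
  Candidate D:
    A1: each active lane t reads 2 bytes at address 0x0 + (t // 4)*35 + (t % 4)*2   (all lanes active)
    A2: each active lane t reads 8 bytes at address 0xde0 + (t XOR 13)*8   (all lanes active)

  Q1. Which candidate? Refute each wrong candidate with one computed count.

A: A2 gives 9 transactions, not 8
B: A1 gives 5 transactions, not 8
C: A1 gives 9 transactions, not 8
D: all counts match (8,8)

Answer: D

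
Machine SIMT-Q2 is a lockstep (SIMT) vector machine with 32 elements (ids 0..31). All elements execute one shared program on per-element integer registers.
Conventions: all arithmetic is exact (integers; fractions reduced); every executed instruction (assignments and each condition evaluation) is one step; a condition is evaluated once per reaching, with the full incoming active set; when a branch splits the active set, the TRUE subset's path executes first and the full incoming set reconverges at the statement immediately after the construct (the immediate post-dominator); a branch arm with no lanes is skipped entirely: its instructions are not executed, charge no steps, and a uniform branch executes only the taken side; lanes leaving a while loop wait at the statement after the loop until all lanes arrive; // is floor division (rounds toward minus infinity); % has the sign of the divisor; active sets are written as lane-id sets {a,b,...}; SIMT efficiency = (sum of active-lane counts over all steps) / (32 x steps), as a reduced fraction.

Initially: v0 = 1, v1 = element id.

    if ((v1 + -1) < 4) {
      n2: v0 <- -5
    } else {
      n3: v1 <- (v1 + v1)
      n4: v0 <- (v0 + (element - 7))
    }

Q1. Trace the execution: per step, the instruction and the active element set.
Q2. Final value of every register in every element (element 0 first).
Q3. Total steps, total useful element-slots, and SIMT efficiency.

step 0: eval ((v1 + -1) < 4)         {0,1,2,3,4,5,6,7,8,9,10,11,12,13,14,15,16,17,18,19,20,21,22,23,24,25,26,27,28,29,30,31}
step 1: v0 <- -5                     {0,1,2,3,4}
step 2: v1 <- (v1 + v1)              {5,6,7,8,9,10,11,12,13,14,15,16,17,18,19,20,21,22,23,24,25,26,27,28,29,30,31}
step 3: v0 <- (v0 + (element - 7))   {5,6,7,8,9,10,11,12,13,14,15,16,17,18,19,20,21,22,23,24,25,26,27,28,29,30,31}

Answer: 4 steps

v0: -5,-5,-5,-5,-5,-1,0,1,2,3,4,5,6,7,8,9,10,11,12,13,14,15,16,17,18,19,20,21,22,23,24,25
v1: 0,1,2,3,4,10,12,14,16,18,20,22,24,26,28,30,32,34,36,38,40,42,44,46,48,50,52,54,56,58,60,62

steps = 4; useful = 91; efficiency = 91/128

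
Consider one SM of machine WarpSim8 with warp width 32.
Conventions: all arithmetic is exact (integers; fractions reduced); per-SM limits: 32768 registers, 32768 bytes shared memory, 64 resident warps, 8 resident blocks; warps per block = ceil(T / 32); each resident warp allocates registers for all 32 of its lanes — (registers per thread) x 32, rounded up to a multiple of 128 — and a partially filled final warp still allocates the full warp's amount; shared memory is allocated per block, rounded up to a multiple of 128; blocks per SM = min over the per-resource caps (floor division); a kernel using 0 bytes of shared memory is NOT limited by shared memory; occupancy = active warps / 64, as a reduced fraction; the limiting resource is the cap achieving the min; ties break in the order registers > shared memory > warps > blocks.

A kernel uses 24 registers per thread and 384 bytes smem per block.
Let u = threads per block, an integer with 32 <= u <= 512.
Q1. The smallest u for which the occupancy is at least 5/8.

Answer: u = 129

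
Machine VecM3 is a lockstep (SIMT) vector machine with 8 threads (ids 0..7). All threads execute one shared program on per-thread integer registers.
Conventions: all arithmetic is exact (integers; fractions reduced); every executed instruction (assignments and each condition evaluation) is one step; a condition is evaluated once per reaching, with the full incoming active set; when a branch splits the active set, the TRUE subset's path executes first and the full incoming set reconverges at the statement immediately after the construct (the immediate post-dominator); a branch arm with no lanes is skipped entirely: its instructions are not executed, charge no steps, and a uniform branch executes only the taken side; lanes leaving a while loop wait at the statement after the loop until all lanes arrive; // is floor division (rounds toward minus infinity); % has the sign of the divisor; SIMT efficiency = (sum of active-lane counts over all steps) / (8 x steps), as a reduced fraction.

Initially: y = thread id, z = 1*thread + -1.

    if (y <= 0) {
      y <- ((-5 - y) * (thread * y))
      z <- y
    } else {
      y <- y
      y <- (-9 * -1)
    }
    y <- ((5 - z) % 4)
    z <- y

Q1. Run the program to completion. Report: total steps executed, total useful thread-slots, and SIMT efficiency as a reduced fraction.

Answer: 7 steps, 40 useful, 5/7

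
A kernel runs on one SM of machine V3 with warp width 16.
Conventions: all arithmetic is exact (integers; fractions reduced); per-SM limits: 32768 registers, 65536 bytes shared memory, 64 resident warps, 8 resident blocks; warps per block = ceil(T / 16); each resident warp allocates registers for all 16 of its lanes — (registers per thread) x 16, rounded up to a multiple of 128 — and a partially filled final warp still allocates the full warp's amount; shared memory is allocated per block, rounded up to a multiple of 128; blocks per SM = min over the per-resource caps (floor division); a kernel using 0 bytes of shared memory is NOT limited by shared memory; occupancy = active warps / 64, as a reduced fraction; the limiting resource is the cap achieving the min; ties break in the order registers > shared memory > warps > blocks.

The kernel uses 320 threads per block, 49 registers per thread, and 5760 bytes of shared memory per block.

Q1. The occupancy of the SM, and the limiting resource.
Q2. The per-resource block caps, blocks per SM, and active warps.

Answer: occupancy 5/16, limited by registers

registers: 1 block
shared memory: 11 blocks
warps: 3 blocks
blocks: 8 blocks

Answer: 1 block, 20 active warps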